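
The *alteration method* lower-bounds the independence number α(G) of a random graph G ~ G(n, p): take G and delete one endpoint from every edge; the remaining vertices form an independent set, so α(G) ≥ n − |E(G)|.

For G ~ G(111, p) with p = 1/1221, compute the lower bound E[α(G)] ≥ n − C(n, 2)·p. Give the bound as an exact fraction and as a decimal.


E[|E(G)|] = C(111, 2)·p = 6105 · (1/1221) = 5.
E[α(G)] ≥ n − E[|E(G)|] = 111 − 5 = 106.
Numerically: ≈ 106.0000.
(This is only a lower bound; the true E[α(G)] may be larger.)

E[α(G)] ≥ 106 ≈ 106.0000.


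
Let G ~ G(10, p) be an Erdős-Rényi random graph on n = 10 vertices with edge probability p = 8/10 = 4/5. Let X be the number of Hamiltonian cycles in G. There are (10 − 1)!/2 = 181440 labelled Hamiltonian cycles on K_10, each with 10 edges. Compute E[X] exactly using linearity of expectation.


K_10 has (10 − 1)!/2 = 181440 labelled Hamiltonian cycles.
For each such Hamiltonian cycle H, let X_H = 1 if all 10 edges of H are present in G. Then P[X_H = 1] = p^{10} = (4/5)^{10} = 1048576/9765625.
By linearity: E[X] = Σ_H E[X_H] = 181440 · p^{10} = 181440 · 1048576/9765625 = 38050725888/1953125.
Numerically: E[X] ≈ 19482.

E[X] = 181440 · (4/5)^{10} = 38050725888/1953125 ≈ 19482.


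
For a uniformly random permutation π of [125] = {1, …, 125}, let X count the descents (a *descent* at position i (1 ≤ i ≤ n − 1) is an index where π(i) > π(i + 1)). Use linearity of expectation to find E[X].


Write X = Σ X_I over i = 1, …, 124, with X_I the indicator of one descent.
There are 124 indicators.
For each fixed i, the pair (π(i), π(i+1)) is a uniformly random ordered pair of distinct values from {1, …, 125}; by symmetry P[π(i) > π(i+1)] = 1/2.
By linearity: E[X] = 124 · (1/2) = (125 − 1) · (1/2) = 62 ≈ 62.000000.

E[X] = 62 = 62.000000.


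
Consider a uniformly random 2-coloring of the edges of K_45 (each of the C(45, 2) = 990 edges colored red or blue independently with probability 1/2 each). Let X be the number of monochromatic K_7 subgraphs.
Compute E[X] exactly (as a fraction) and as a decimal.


Let X = Σ_S X_S over the C(45, 7) = 45379620 subsets S of size 7, where X_S = 1 if the K_7 on S is monochromatic.
For a fixed S, the K_7 on S has C(7, 2) = 21 edges. P[all 21 edges red] = (1/2)^21, and likewise for blue, so P[monochromatic] = 2·(1/2)^21 = 2^{1 − 21} = 1/1048576.
By linearity of expectation: E[X] = C(45, 7) · 2^{1 − 21} = 45379620 · 1/1048576 = 11344905/262144.
Numerically: E[X] ≈ 43.277378.

E[X] = C(45,7)·2^(1−C(7,2)) = 11344905/262144 ≈ 43.277378.


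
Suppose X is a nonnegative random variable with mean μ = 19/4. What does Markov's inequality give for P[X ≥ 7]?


μ = E[X] = 19/4, a = 7.
Markov: P[X ≥ 7] ≤ μ/a = (19/4)/7 = 19/28.
Numerically: ≈ 0.678571.
(Since a = 7 > μ = 4.750000, the bound 19/28 is < 1 and informative.)

P[X ≥ 7] ≤ 19/28 ≈ 0.678571.


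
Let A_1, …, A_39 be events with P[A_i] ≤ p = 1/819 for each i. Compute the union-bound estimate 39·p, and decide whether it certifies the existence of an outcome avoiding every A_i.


Union bound: P[∪_{i=1}^{39} A_i] ≤ Σ_i P[A_i] ≤ 39·p = 39·(1/819) = 1/21.
Numerically: 1/21 ≈ 0.0476190.
Is 1/21 < 1? YES.
Since P[∪ A_i] ≤ 1/21 < 1, the complement has P[∩ A_i^c] ≥ 1 − 1/21 = 20/21 > 0, so some outcome avoids every A_i.

39·p = 1/21 ≈ 0.0476190; existence CERTIFIED by the union bound.


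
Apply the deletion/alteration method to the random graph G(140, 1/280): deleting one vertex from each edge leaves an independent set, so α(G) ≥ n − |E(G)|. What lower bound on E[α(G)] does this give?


E[|E(G)|] = C(140, 2)·p = 9730 · (1/280) = 139/4.
E[α(G)] ≥ n − E[|E(G)|] = 140 − 139/4 = 421/4.
Numerically: ≈ 105.2500.
(This is only a lower bound; the true E[α(G)] may be larger.)

E[α(G)] ≥ 421/4 ≈ 105.2500.


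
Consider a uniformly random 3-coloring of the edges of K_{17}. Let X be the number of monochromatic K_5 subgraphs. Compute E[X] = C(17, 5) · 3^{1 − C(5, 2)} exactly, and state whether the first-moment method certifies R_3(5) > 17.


E[X] = C(17, 5) · 3^{1 − 10} = 6188 · 3^{−9} = 6188/19683.
As a reduced fraction: E[X] = 6188/19683 ≈ 0.3144.
Is E[X] < 1? YES.
Since E[X] < 1, there exists a 3-coloring of K_{17} with no monochromatic K_5; hence R_3(5) > 17.

E[X] = 6188/19683 ≈ 0.3144; E[X] < 1, so R_3(5) > 17.


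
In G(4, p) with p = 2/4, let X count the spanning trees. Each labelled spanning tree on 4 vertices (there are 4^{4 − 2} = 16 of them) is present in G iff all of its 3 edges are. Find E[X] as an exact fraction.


K_4 has 4^{4 − 2} = 16 labelled spanning trees.
For each such spanning tree H, let X_H = 1 if all 3 edges of H are present in G. Then P[X_H = 1] = p^{3} = (1/2)^{3} = 1/8.
By linearity: E[X] = Σ_H E[X_H] = 16 · p^{3} = 16 · 1/8 = 2.
Numerically: E[X] ≈ 2.

E[X] = 16 · (1/2)^{3} = 2 ≈ 2.


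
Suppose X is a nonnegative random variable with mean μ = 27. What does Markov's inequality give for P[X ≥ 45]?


μ = E[X] = 27, a = 45.
Markov: P[X ≥ 45] ≤ μ/a = (27)/45 = 3/5.
Numerically: ≈ 0.60000.
(Since a = 45 > μ = 27.00000, the bound 3/5 is < 1 and informative.)

P[X ≥ 45] ≤ 3/5 ≈ 0.60000.


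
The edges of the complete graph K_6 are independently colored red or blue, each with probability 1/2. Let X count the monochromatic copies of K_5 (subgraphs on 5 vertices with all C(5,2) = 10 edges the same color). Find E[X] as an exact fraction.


Let X = Σ_S X_S over the C(6, 5) = 6 subsets S of size 5, where X_S = 1 if the K_5 on S is monochromatic.
For a fixed S, the K_5 on S has C(5, 2) = 10 edges. P[all 10 edges red] = (1/2)^10, and likewise for blue, so P[monochromatic] = 2·(1/2)^10 = 2^{1 − 10} = 1/512.
Summing: E[X] = C(6, 5) · 2^{1 − 10} = 6 · 1/512 = 3/256.
Numerically: E[X] ≈ 0.01172.

E[X] = C(6,5)·2^(1−C(5,2)) = 3/256 ≈ 0.01172.


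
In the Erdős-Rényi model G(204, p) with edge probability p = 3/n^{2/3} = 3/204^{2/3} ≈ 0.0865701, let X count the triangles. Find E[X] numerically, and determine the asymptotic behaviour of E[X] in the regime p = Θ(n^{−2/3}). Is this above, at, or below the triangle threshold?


Number of potential triangles: C(204, 3) = 1394204.
Each occurs with probability p³ ≈ (0.0865701)³ ≈ 6.48788927e-04.
By linearity: E[X] = C(204, 3)·p³ ≈ 1394204 · 6.48788927e-04 ≈ 904.544118.
Since α = 2/3 < 1, p = c/n^{2/3} ≫ 1/n is above the triangle threshold p ~ 1/n. Asymptotically E[X] ~ (c³/6)·n^{3(1−α)} = (3³/6)·n^{1} → ∞; triangles are abundant w.h.p.

E[X] ≈ 904.544118; in regime p = Θ(1/n^{2/3}) E[X] diverges (above the triangle threshold p ~ 1/n).


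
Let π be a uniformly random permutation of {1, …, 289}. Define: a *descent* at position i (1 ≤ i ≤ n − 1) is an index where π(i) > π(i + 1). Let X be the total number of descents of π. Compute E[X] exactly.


Write X = Σ X_I over i = 1, …, 288, with X_I the indicator of one descent.
There are 288 indicators.
For each fixed i, the pair (π(i), π(i+1)) is a uniformly random ordered pair of distinct values from {1, …, 289}; by symmetry P[π(i) > π(i+1)] = 1/2.
By linearity: E[X] = 288 · (1/2) = (289 − 1) · (1/2) = 144 ≈ 144.00000.

E[X] = 144 = 144.00000.


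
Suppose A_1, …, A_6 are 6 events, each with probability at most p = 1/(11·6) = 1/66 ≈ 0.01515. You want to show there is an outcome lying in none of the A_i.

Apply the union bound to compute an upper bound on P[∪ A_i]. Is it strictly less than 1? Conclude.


Union bound: P[∪_{i=1}^{6} A_i] ≤ Σ_i P[A_i] ≤ 6·p = 6·(1/66) = 1/11.
Numerically: 1/11 ≈ 0.09091.
Is 1/11 < 1? YES.
Since P[∪ A_i] ≤ 1/11 < 1, the complement has P[∩ A_i^c] ≥ 1 − 1/11 = 10/11 > 0, so some outcome avoids every A_i.

6·p = 1/11 ≈ 0.09091; existence CERTIFIED by the union bound.


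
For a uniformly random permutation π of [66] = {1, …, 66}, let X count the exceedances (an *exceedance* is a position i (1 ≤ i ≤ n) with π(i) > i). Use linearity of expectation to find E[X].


Write X = Σ_{i=1}^{66} X_i, where X_i = 1_{π(i) > i}.
For each fixed i, π(i) is uniform over {1, …, 66} (marginal of a uniform permutation), so P[π(i) > i] = (n − i)/n. Summing: Σ_{i=1}^{66} (n − i)/n = (0 + 1 + … + 65)/66 = 66(66 − 1)/(2·66) = (66 − 1)/2.
Hence E[X] = Σ_{i=1}^{66} (66 − i)/66 = 65/2 ≈ 32.500.

E[X] = 65/2 = 32.500.


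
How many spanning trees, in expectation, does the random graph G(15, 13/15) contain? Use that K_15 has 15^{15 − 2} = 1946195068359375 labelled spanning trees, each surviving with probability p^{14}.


K_15 has 15^{15 − 2} = 1946195068359375 labelled spanning trees.
For each such spanning tree H, let X_H = 1 if all 14 edges of H are present in G. Then P[X_H = 1] = p^{14} = (13/15)^{14} = 3937376385699289/29192926025390625.
By linearity of expectation: E[X] = Σ_H E[X_H] = 1946195068359375 · p^{14} = 1946195068359375 · 3937376385699289/29192926025390625 = 3937376385699289/15.
Numerically: E[X] ≈ 2.62e+14.

E[X] = 1946195068359375 · (13/15)^{14} = 3937376385699289/15 ≈ 2.62e+14.


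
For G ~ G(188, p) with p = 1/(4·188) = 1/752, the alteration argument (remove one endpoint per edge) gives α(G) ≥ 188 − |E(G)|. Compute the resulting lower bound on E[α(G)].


E[|E(G)|] = C(188, 2)·p = 17578 · (1/752) = 187/8.
E[α(G)] ≥ n − E[|E(G)|] = 188 − 187/8 = 1317/8.
Numerically: ≈ 164.62500.
(This is only a lower bound; the true E[α(G)] may be larger.)

E[α(G)] ≥ 1317/8 ≈ 164.62500.


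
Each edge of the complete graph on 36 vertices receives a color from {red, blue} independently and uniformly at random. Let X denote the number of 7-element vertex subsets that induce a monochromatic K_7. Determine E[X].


Let X = Σ_S X_S over the C(36, 7) = 8347680 subsets S of size 7, where X_S = 1 if the K_7 on S is monochromatic.
For a fixed S, the K_7 on S has C(7, 2) = 21 edges. P[all 21 edges red] = (1/2)^21, and likewise for blue, so P[monochromatic] = 2·(1/2)^21 = 2^{1 − 21} = 1/1048576.
Summing: E[X] = C(36, 7) · 2^{1 − 21} = 8347680 · 1/1048576 = 260865/32768.
Numerically: E[X] ≈ 7.961.

E[X] = C(36,7)·2^(1−C(7,2)) = 260865/32768 ≈ 7.961.


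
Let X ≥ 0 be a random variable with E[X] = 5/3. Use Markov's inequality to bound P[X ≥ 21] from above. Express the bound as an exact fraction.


μ = E[X] = 5/3, a = 21.
Markov: P[X ≥ 21] ≤ μ/a = (5/3)/21 = 5/63.
Numerically: ≈ 0.07937.
(Since a = 21 > μ = 1.66667, the bound 5/63 is < 1 and informative.)

P[X ≥ 21] ≤ 5/63 ≈ 0.07937.


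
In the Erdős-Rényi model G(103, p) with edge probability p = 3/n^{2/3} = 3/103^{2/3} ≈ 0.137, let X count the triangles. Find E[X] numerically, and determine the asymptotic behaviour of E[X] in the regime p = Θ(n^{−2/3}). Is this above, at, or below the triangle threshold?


Number of potential triangles: C(103, 3) = 176851.
Each occurs with probability p³ ≈ (0.137)³ ≈ 2.54501e-03.
By linearity: E[X] = C(103, 3)·p³ ≈ 176851 · 2.54501e-03 ≈ 450.087.
Since α = 2/3 < 1, p = c/n^{2/3} ≫ 1/n is above the triangle threshold p ~ 1/n. Asymptotically E[X] ~ (c³/6)·n^{3(1−α)} = (3³/6)·n^{1} → ∞; triangles are abundant w.h.p.

E[X] ≈ 450.087; in regime p = Θ(1/n^{2/3}) E[X] diverges (above the triangle threshold p ~ 1/n).


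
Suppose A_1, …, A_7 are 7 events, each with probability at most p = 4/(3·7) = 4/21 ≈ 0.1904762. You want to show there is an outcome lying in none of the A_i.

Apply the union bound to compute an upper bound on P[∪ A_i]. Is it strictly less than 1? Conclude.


Union bound: P[∪_{i=1}^{7} A_i] ≤ Σ_i P[A_i] ≤ 7·p = 7·(4/21) = 4/3.
Numerically: 4/3 ≈ 1.3333333.
Is 4/3 < 1? NO.
Since the bound 4/3 is ≥ 1, the union bound is uninformative here; it does NOT by itself certify existence.

7·p = 4/3 ≈ 1.3333333; existence NOT certified by the union bound.


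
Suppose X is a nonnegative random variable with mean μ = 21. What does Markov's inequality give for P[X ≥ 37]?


μ = E[X] = 21, a = 37.
Markov: P[X ≥ 37] ≤ μ/a = (21)/37 = 21/37.
Numerically: ≈ 0.568.
(Since a = 37 > μ = 21.000, the bound 21/37 is < 1 and informative.)

P[X ≥ 37] ≤ 21/37 ≈ 0.568.


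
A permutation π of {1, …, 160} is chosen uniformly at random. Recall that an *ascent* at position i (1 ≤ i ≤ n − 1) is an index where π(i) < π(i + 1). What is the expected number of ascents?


Write X = Σ X_I over i = 1, …, 159, with X_I the indicator of one ascent.
There are 159 indicators.
For each fixed i, the pair (π(i), π(i+1)) is a uniformly random ordered pair of distinct values from {1, …, 160}; by symmetry P[π(i) < π(i+1)] = 1/2.
By linearity: E[X] = 159 · (1/2) = (160 − 1) · (1/2) = 159/2 ≈ 79.5000.

E[X] = 159/2 = 79.5000.


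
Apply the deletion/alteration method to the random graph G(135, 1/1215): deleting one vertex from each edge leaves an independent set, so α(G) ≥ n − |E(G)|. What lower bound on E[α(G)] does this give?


E[|E(G)|] = C(135, 2)·p = 9045 · (1/1215) = 67/9.
E[α(G)] ≥ n − E[|E(G)|] = 135 − 67/9 = 1148/9.
Numerically: ≈ 127.55556.
(This is only a lower bound; the true E[α(G)] may be larger.)

E[α(G)] ≥ 1148/9 ≈ 127.55556.


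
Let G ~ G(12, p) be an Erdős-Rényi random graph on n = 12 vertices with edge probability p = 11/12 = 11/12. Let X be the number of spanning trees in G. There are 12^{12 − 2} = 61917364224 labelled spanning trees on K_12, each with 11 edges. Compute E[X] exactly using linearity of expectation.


K_12 has 12^{12 − 2} = 61917364224 labelled spanning trees.
For each such spanning tree H, let X_H = 1 if all 11 edges of H are present in G. Then P[X_H = 1] = p^{11} = (11/12)^{11} = 285311670611/743008370688.
By linearity of expectation: E[X] = Σ_H E[X_H] = 61917364224 · p^{11} = 61917364224 · 285311670611/743008370688 = 285311670611/12.
Numerically: E[X] ≈ 2.38e+10.

E[X] = 61917364224 · (11/12)^{11} = 285311670611/12 ≈ 2.38e+10.


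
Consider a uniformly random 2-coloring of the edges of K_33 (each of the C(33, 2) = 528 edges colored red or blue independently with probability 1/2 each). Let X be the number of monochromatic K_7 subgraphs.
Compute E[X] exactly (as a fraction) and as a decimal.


Let X = Σ_S X_S over the C(33, 7) = 4272048 subsets S of size 7, where X_S = 1 if the K_7 on S is monochromatic.
For a fixed S, the K_7 on S has C(7, 2) = 21 edges. P[all 21 edges red] = (1/2)^21, and likewise for blue, so P[monochromatic] = 2·(1/2)^21 = 2^{1 − 21} = 1/1048576.
Summing: E[X] = C(33, 7) · 2^{1 − 21} = 4272048 · 1/1048576 = 267003/65536.
Numerically: E[X] ≈ 4.074.

E[X] = C(33,7)·2^(1−C(7,2)) = 267003/65536 ≈ 4.074.


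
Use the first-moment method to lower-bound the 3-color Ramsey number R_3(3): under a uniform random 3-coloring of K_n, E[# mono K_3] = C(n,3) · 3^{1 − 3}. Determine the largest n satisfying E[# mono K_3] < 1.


We need C(n, 3) · 3^{1 − 3} < 1, i.e. C(n, 3) < 3^{3 − 1} = 9.
Check values of n near the boundary:
  n = 3: C(3, 3) = 1; 1 < 9? YES
  n = 4: C(4, 3) = 4; 4 < 9? YES
  n = 5: C(5, 3) = 10; 10 < 9? NO
The largest n with C(n, 3) < 9 is n = 4 (where E[X] = 4/9 ≈ 0.4444444). Hence R_3(3) > 4, i.e. R_3(3) ≥ 5.

Largest n = 4; hence R_3(3) > 4.


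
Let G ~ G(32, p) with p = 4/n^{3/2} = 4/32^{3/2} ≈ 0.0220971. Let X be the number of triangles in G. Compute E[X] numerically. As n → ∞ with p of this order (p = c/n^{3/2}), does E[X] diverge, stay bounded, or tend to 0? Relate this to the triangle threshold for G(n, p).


Number of potential triangles: C(32, 3) = 4960.
Each occurs with probability p³ ≈ (0.0220971)³ ≈ 1.07895932e-05.
By linearity: E[X] = C(32, 3)·p³ ≈ 4960 · 1.07895932e-05 ≈ 0.053516.
Since α = 3/2 > 1, p = c/n^{3/2} = o(1/n) is below the triangle threshold p ~ 1/n. Asymptotically E[X] ~ (c³/6)·n^{3(1−α)} = (4³/6)·n^{-1.5} → 0, so by Markov's inequality G has no triangles w.h.p.

E[X] ≈ 0.053516; in regime p = Θ(1/n^{3/2}) E[X] tends to 0 (below the triangle threshold p ~ 1/n).


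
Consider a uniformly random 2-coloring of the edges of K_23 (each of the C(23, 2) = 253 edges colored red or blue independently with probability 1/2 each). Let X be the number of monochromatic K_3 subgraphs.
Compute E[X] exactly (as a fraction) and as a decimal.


Let X = Σ_S X_S over the C(23, 3) = 1771 subsets S of size 3, where X_S = 1 if the K_3 on S is monochromatic.
For a fixed S, the K_3 on S has C(3, 2) = 3 edges. P[all 3 edges red] = (1/2)^3, and likewise for blue, so P[monochromatic] = 2·(1/2)^3 = 2^{1 − 3} = 1/4.
By linearity: E[X] = C(23, 3) · 2^{1 − 3} = 1771 · 1/4 = 1771/4.
Numerically: E[X] ≈ 442.750.

E[X] = C(23,3)·2^(1−C(3,2)) = 1771/4 ≈ 442.750.


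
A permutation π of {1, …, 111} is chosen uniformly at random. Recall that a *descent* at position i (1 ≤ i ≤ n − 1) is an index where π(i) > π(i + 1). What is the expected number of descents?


Write X = Σ X_I over i = 1, …, 110, with X_I the indicator of one descent.
There are 110 indicators.
For each fixed i, the pair (π(i), π(i+1)) is a uniformly random ordered pair of distinct values from {1, …, 111}; by symmetry P[π(i) > π(i+1)] = 1/2.
By linearity: E[X] = 110 · (1/2) = (111 − 1) · (1/2) = 55 ≈ 55.000.

E[X] = 55 = 55.000.


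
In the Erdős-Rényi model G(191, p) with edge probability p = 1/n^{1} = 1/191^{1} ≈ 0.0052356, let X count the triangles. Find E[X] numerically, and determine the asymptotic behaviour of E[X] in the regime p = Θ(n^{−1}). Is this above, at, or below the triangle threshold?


Number of potential triangles: C(191, 3) = 1143135.
Each occurs with probability p³ ≈ (0.0052356)³ ≈ 1.43515860e-07.
By linearity: E[X] = C(191, 3)·p³ ≈ 1143135 · 1.43515860e-07 ≈ 0.164058.
Here α = 1, so p = 1/n is exactly at the triangle threshold p ~ 1/n. Asymptotically E[X] → c³/6 = 1³/6 = 1/6 ≈ 0.166667, a bounded constant. In this regime the triangle count is asymptotically Poisson(c³/6).

E[X] ≈ 0.164058; in regime p = Θ(1/n^{1}) E[X] stays bounded (at the triangle threshold p ~ 1/n).


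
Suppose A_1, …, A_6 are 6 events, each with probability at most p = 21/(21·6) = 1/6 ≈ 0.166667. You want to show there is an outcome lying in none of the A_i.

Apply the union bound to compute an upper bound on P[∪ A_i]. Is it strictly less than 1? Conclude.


Union bound: P[∪_{i=1}^{6} A_i] ≤ Σ_i P[A_i] ≤ 6·p = 6·(1/6) = 1.
Numerically: 1 ≈ 1.000000.
Is 1 < 1? NO.
Since the bound 1 is ≥ 1, the union bound is uninformative here; it does NOT by itself certify existence.

6·p = 1 ≈ 1.000000; existence NOT certified by the union bound.


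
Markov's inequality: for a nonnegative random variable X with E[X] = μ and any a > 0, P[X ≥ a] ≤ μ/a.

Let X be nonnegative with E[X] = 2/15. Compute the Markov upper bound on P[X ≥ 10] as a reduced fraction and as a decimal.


μ = E[X] = 2/15, a = 10.
Markov: P[X ≥ 10] ≤ μ/a = (2/15)/10 = 1/75.
Numerically: ≈ 0.0133.
(Since a = 10 > μ = 0.1333, the bound 1/75 is < 1 and informative.)

P[X ≥ 10] ≤ 1/75 ≈ 0.0133.


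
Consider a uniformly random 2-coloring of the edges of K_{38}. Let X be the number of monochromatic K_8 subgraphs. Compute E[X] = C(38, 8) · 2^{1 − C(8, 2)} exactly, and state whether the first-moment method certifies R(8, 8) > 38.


E[X] = C(38, 8) · 2^{1 − 28} = 48903492 · 2^{−27} = 48903492/134217728.
As a reduced fraction: E[X] = 12225873/33554432 ≈ 0.3643594.
Is E[X] < 1? YES.
Since E[X] < 1, there exists a 2-coloring of K_{38} with no monochromatic K_8; hence R(8, 8) > 38.

E[X] = 12225873/33554432 ≈ 0.3643594; E[X] < 1, so R(8, 8) > 38.


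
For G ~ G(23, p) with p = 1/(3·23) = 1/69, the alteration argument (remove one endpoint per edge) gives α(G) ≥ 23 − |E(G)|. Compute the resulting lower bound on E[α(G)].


E[|E(G)|] = C(23, 2)·p = 253 · (1/69) = 11/3.
E[α(G)] ≥ n − E[|E(G)|] = 23 − 11/3 = 58/3.
Numerically: ≈ 19.3333.
(This is only a lower bound; the true E[α(G)] may be larger.)

E[α(G)] ≥ 58/3 ≈ 19.3333.


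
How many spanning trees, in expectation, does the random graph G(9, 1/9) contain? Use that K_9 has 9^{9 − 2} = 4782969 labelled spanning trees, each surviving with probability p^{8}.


K_9 has 9^{9 − 2} = 4782969 labelled spanning trees.
For each such spanning tree H, let X_H = 1 if all 8 edges of H are present in G. Then P[X_H = 1] = p^{8} = (1/9)^{8} = 1/43046721.
By linearity of expectation: E[X] = Σ_H E[X_H] = 4782969 · p^{8} = 4782969 · 1/43046721 = 1/9.
Numerically: E[X] ≈ 0.1111.

E[X] = 4782969 · (1/9)^{8} = 1/9 ≈ 0.1111.


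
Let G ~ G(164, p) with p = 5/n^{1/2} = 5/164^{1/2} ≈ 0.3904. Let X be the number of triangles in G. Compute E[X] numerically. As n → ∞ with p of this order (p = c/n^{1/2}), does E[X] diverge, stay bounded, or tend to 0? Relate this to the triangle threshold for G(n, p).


Number of potential triangles: C(164, 3) = 721764.
Each occurs with probability p³ ≈ (0.3904)³ ≈ 5.951744e-02.
By linearity: E[X] = C(164, 3)·p³ ≈ 721764 · 5.951744e-02 ≈ 42957.5454.
Since α = 1/2 < 1, p = c/n^{1/2} ≫ 1/n is above the triangle threshold p ~ 1/n. Asymptotically E[X] ~ (c³/6)·n^{3(1−α)} = (5³/6)·n^{1.5} → ∞; triangles are abundant w.h.p.

E[X] ≈ 42957.5454; in regime p = Θ(1/n^{1/2}) E[X] diverges (above the triangle threshold p ~ 1/n).


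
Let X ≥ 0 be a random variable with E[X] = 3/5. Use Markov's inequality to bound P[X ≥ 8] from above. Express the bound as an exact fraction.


μ = E[X] = 3/5, a = 8.
Markov: P[X ≥ 8] ≤ μ/a = (3/5)/8 = 3/40.
Numerically: ≈ 0.075000.
(Since a = 8 > μ = 0.600000, the bound 3/40 is < 1 and informative.)

P[X ≥ 8] ≤ 3/40 ≈ 0.075000.


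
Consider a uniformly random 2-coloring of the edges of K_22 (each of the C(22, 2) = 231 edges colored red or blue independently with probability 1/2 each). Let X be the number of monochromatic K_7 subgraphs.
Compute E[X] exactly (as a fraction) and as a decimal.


Let X = Σ_S X_S over the C(22, 7) = 170544 subsets S of size 7, where X_S = 1 if the K_7 on S is monochromatic.
For a fixed S, the K_7 on S has C(7, 2) = 21 edges. P[all 21 edges red] = (1/2)^21, and likewise for blue, so P[monochromatic] = 2·(1/2)^21 = 2^{1 − 21} = 1/1048576.
By linearity: E[X] = C(22, 7) · 2^{1 − 21} = 170544 · 1/1048576 = 10659/65536.
Numerically: E[X] ≈ 0.1626.

E[X] = C(22,7)·2^(1−C(7,2)) = 10659/65536 ≈ 0.1626.


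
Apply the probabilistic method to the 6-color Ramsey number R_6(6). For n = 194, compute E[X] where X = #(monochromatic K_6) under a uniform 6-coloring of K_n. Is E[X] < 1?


E[X] = C(194, 6) · 6^{1 − 15} = 68482017072 · 6^{−14} = 68482017072/78364164096.
As a reduced fraction: E[X] = 475569563/544195584 ≈ 0.8739.
Is E[X] < 1? YES.
Since E[X] < 1, there exists a 6-coloring of K_{194} with no monochromatic K_6; hence R_6(6) > 194.

E[X] = 475569563/544195584 ≈ 0.8739; E[X] < 1, so R_6(6) > 194.


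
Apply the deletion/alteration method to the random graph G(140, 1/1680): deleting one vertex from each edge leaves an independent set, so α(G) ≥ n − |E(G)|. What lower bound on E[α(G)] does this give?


E[|E(G)|] = C(140, 2)·p = 9730 · (1/1680) = 139/24.
E[α(G)] ≥ n − E[|E(G)|] = 140 − 139/24 = 3221/24.
Numerically: ≈ 134.20833.
(This is only a lower bound; the true E[α(G)] may be larger.)

E[α(G)] ≥ 3221/24 ≈ 134.20833.


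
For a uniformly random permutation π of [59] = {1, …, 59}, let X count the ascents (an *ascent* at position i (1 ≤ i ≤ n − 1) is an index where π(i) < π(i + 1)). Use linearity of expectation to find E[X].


Write X = Σ X_I over i = 1, …, 58, with X_I the indicator of one ascent.
There are 58 indicators.
For each fixed i, the pair (π(i), π(i+1)) is a uniformly random ordered pair of distinct values from {1, …, 59}; by symmetry P[π(i) < π(i+1)] = 1/2.
By linearity: E[X] = 58 · (1/2) = (59 − 1) · (1/2) = 29 ≈ 29.000.

E[X] = 29 = 29.000.


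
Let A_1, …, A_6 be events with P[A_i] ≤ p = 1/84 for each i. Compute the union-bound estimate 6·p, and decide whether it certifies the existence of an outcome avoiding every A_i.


Union bound: P[∪_{i=1}^{6} A_i] ≤ Σ_i P[A_i] ≤ 6·p = 6·(1/84) = 1/14.
Numerically: 1/14 ≈ 0.0714.
Is 1/14 < 1? YES.
Since P[∪ A_i] ≤ 1/14 < 1, the complement has P[∩ A_i^c] ≥ 1 − 1/14 = 13/14 > 0, so some outcome avoids every A_i.

6·p = 1/14 ≈ 0.0714; existence CERTIFIED by the union bound.


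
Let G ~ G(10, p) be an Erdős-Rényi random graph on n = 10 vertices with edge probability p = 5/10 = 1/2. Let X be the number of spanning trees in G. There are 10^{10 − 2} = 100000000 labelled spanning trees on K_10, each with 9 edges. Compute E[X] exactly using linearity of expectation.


K_10 has 10^{10 − 2} = 100000000 labelled spanning trees.
For each such spanning tree H, let X_H = 1 if all 9 edges of H are present in G. Then P[X_H = 1] = p^{9} = (1/2)^{9} = 1/512.
By linearity of expectation: E[X] = Σ_H E[X_H] = 100000000 · p^{9} = 100000000 · 1/512 = 390625/2.
Numerically: E[X] ≈ 195312.

E[X] = 100000000 · (1/2)^{9} = 390625/2 ≈ 195312.


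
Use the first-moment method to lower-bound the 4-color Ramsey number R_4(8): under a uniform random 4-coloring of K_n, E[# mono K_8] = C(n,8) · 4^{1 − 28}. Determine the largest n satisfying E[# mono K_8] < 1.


We need C(n, 8) · 4^{1 − 28} < 1, i.e. C(n, 8) < 4^{28 − 1} = 18014398509481984.
Check values of n near the boundary:
  n = 405: C(405, 8) = 16745853821188050; 16745853821188050 < 18014398509481984? YES
  n = 406: C(406, 8) = 17082453897995850; 17082453897995850 < 18014398509481984? YES
  n = 407: C(407, 8) = 17424959239309050; 17424959239309050 < 18014398509481984? YES
  n = 408: C(408, 8) = 17773458424095231; 17773458424095231 < 18014398509481984? YES
  n = 409: C(409, 8) = 18128041135797879; 18128041135797879 < 18014398509481984? NO
  n = 410: C(410, 8) = 18488798173326195; 18488798173326195 < 18014398509481984? NO
The largest n with C(n, 8) < 18014398509481984 is n = 408 (where E[X] = 17773458424095231/18014398509481984 ≈ 0.987). Hence R_4(8) > 408, i.e. R_4(8) ≥ 409.

Largest n = 408; hence R_4(8) > 408.


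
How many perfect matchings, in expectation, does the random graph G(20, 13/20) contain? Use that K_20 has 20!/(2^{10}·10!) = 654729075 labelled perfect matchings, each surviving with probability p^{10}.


K_20 has 20!/(2^{10}·10!) = 654729075 labelled perfect matchings.
For each such perfect matching H, let X_H = 1 if all 10 edges of H are present in G. Then P[X_H = 1] = p^{10} = (13/20)^{10} = 137858491849/10240000000000.
By linearity: E[X] = Σ_H E[X_H] = 654729075 · p^{10} = 654729075 · 137858491849/10240000000000 = 3610398513967632387/409600000000.
Numerically: E[X] ≈ 8.81445e+06.

E[X] = 654729075 · (13/20)^{10} = 3610398513967632387/409600000000 ≈ 8.81445e+06.


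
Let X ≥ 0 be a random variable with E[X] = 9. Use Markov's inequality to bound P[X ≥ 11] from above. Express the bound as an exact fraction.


μ = E[X] = 9, a = 11.
Markov: P[X ≥ 11] ≤ μ/a = (9)/11 = 9/11.
Numerically: ≈ 0.8182.
(Since a = 11 > μ = 9.0000, the bound 9/11 is < 1 and informative.)

P[X ≥ 11] ≤ 9/11 ≈ 0.8182.


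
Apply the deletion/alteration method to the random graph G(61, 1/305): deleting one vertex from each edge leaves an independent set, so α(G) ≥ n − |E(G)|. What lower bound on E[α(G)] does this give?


E[|E(G)|] = C(61, 2)·p = 1830 · (1/305) = 6.
E[α(G)] ≥ n − E[|E(G)|] = 61 − 6 = 55.
Numerically: ≈ 55.000.
(This is only a lower bound; the true E[α(G)] may be larger.)

E[α(G)] ≥ 55 ≈ 55.000.


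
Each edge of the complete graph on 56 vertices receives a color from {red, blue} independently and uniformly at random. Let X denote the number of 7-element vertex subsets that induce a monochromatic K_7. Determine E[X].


Let X = Σ_S X_S over the C(56, 7) = 231917400 subsets S of size 7, where X_S = 1 if the K_7 on S is monochromatic.
For a fixed S, the K_7 on S has C(7, 2) = 21 edges. P[all 21 edges red] = (1/2)^21, and likewise for blue, so P[monochromatic] = 2·(1/2)^21 = 2^{1 − 21} = 1/1048576.
Summing: E[X] = C(56, 7) · 2^{1 − 21} = 231917400 · 1/1048576 = 28989675/131072.
Numerically: E[X] ≈ 221.17367.

E[X] = C(56,7)·2^(1−C(7,2)) = 28989675/131072 ≈ 221.17367.


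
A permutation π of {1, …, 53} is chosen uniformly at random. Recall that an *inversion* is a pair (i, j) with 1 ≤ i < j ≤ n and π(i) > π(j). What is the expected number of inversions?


Write X = Σ X_I over the C(53, 2) = 1378 pairs i < j, with X_I the indicator of one inversion.
There are 1378 indicators.
For each fixed pair i < j, the values π(i) and π(j) are two distinct elements of {1, …, 53} in uniformly random order; by symmetry P[π(i) > π(j)] = 1/2.
By linearity: E[X] = 1378 · (1/2) = C(53, 2) · (1/2) = 1378/2 = 689 ≈ 689.000000.

E[X] = 689 = 689.000000.


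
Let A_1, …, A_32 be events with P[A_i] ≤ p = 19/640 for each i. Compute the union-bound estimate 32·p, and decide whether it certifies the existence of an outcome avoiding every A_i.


Union bound: P[∪_{i=1}^{32} A_i] ≤ Σ_i P[A_i] ≤ 32·p = 32·(19/640) = 19/20.
Numerically: 19/20 ≈ 0.95000.
Is 19/20 < 1? YES.
Since P[∪ A_i] ≤ 19/20 < 1, the complement has P[∩ A_i^c] ≥ 1 − 19/20 = 1/20 > 0, so some outcome avoids every A_i.

32·p = 19/20 ≈ 0.95000; existence CERTIFIED by the union bound.


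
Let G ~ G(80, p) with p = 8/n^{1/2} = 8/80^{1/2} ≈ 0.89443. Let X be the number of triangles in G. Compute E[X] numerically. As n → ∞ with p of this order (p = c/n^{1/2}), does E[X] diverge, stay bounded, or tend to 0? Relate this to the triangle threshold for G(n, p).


Number of potential triangles: C(80, 3) = 82160.
Each occurs with probability p³ ≈ (0.89443)³ ≈ 7.1554175e-01.
By linearity: E[X] = C(80, 3)·p³ ≈ 82160 · 7.1554175e-01 ≈ 58788.91041.
Since α = 1/2 < 1, p = c/n^{1/2} ≫ 1/n is above the triangle threshold p ~ 1/n. Asymptotically E[X] ~ (c³/6)·n^{3(1−α)} = (8³/6)·n^{1.5} → ∞; triangles are abundant w.h.p.

E[X] ≈ 58788.91041; in regime p = Θ(1/n^{1/2}) E[X] diverges (above the triangle threshold p ~ 1/n).


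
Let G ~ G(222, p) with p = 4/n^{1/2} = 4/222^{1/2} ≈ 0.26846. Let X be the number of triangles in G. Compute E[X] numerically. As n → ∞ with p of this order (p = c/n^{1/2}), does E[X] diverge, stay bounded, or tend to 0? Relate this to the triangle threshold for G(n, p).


Number of potential triangles: C(222, 3) = 1798940.
Each occurs with probability p³ ≈ (0.26846)³ ≈ 1.9348643e-02.
By linearity: E[X] = C(222, 3)·p³ ≈ 1798940 · 1.9348643e-02 ≈ 34807.04790.
Since α = 1/2 < 1, p = c/n^{1/2} ≫ 1/n is above the triangle threshold p ~ 1/n. Asymptotically E[X] ~ (c³/6)·n^{3(1−α)} = (4³/6)·n^{1.5} → ∞; triangles are abundant w.h.p.

E[X] ≈ 34807.04790; in regime p = Θ(1/n^{1/2}) E[X] diverges (above the triangle threshold p ~ 1/n).


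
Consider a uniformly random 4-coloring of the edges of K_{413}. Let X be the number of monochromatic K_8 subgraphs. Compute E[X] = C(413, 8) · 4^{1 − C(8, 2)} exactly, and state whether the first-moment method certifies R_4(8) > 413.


E[X] = C(413, 8) · 4^{1 − 28} = 19609040195022817 · 4^{−27} = 19609040195022817/18014398509481984.
As a reduced fraction: E[X] = 19609040195022817/18014398509481984 ≈ 1.089.
Is E[X] < 1? NO.
Since E[X] ≥ 1, the first-moment bound is inconclusive at n = 413; it does NOT by itself certify R_4(8) > 413.

E[X] = 19609040195022817/18014398509481984 ≈ 1.089; E[X] ≥ 1; first-moment method inconclusive here.


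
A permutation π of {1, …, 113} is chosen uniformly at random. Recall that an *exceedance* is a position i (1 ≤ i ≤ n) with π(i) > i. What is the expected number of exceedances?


Write X = Σ_{i=1}^{113} X_i, where X_i = 1_{π(i) > i}.
For each fixed i, π(i) is uniform over {1, …, 113} (marginal of a uniform permutation), so P[π(i) > i] = (n − i)/n. Summing: Σ_{i=1}^{113} (n − i)/n = (0 + 1 + … + 112)/113 = 113(113 − 1)/(2·113) = (113 − 1)/2.
Hence E[X] = Σ_{i=1}^{113} (113 − i)/113 = 56 ≈ 56.000.

E[X] = 56 = 56.000.


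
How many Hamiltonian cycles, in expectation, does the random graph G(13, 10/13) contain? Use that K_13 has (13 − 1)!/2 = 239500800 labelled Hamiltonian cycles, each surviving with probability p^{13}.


K_13 has (13 − 1)!/2 = 239500800 labelled Hamiltonian cycles.
For each such Hamiltonian cycle H, let X_H = 1 if all 13 edges of H are present in G. Then P[X_H = 1] = p^{13} = (10/13)^{13} = 10000000000000/302875106592253.
Summing the indicators: E[X] = Σ_H E[X_H] = 239500800 · p^{13} = 239500800 · 10000000000000/302875106592253 = 2395008000000000000000/302875106592253.
Numerically: E[X] ≈ 7.91e+06.

E[X] = 239500800 · (10/13)^{13} = 2395008000000000000000/302875106592253 ≈ 7.91e+06.


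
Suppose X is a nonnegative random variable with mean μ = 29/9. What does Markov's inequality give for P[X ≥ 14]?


μ = E[X] = 29/9, a = 14.
Markov: P[X ≥ 14] ≤ μ/a = (29/9)/14 = 29/126.
Numerically: ≈ 0.230.
(Since a = 14 > μ = 3.222, the bound 29/126 is < 1 and informative.)

P[X ≥ 14] ≤ 29/126 ≈ 0.230.


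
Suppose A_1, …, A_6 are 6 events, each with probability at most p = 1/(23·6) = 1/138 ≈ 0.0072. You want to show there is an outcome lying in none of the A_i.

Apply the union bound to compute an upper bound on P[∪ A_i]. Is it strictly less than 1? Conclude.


Union bound: P[∪_{i=1}^{6} A_i] ≤ Σ_i P[A_i] ≤ 6·p = 6·(1/138) = 1/23.
Numerically: 1/23 ≈ 0.0435.
Is 1/23 < 1? YES.
Since P[∪ A_i] ≤ 1/23 < 1, the complement has P[∩ A_i^c] ≥ 1 − 1/23 = 22/23 > 0, so some outcome avoids every A_i.

6·p = 1/23 ≈ 0.0435; existence CERTIFIED by the union bound.


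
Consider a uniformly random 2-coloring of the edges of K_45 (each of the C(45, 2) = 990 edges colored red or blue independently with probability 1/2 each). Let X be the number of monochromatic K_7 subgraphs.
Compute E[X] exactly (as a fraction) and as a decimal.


Let X = Σ_S X_S over the C(45, 7) = 45379620 subsets S of size 7, where X_S = 1 if the K_7 on S is monochromatic.
For a fixed S, the K_7 on S has C(7, 2) = 21 edges. P[all 21 edges red] = (1/2)^21, and likewise for blue, so P[monochromatic] = 2·(1/2)^21 = 2^{1 − 21} = 1/1048576.
By linearity: E[X] = C(45, 7) · 2^{1 − 21} = 45379620 · 1/1048576 = 11344905/262144.
Numerically: E[X] ≈ 43.277.

E[X] = C(45,7)·2^(1−C(7,2)) = 11344905/262144 ≈ 43.277.


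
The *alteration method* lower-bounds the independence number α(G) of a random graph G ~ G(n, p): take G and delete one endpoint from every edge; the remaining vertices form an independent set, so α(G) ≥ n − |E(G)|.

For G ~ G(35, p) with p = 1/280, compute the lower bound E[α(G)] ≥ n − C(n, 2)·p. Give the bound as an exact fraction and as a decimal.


E[|E(G)|] = C(35, 2)·p = 595 · (1/280) = 17/8.
E[α(G)] ≥ n − E[|E(G)|] = 35 − 17/8 = 263/8.
Numerically: ≈ 32.8750.
(This is only a lower bound; the true E[α(G)] may be larger.)

E[α(G)] ≥ 263/8 ≈ 32.8750.


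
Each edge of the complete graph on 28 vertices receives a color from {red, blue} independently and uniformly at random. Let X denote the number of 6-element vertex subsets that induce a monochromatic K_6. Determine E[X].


Let X = Σ_S X_S over the C(28, 6) = 376740 subsets S of size 6, where X_S = 1 if the K_6 on S is monochromatic.
For a fixed S, the K_6 on S has C(6, 2) = 15 edges. P[all 15 edges red] = (1/2)^15, and likewise for blue, so P[monochromatic] = 2·(1/2)^15 = 2^{1 − 15} = 1/16384.
Summing: E[X] = C(28, 6) · 2^{1 − 15} = 376740 · 1/16384 = 94185/4096.
Numerically: E[X] ≈ 22.9944.

E[X] = C(28,6)·2^(1−C(6,2)) = 94185/4096 ≈ 22.9944.


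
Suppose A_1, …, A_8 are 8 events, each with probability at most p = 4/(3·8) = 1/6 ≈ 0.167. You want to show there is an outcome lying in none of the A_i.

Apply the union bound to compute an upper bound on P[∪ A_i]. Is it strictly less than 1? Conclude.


Union bound: P[∪_{i=1}^{8} A_i] ≤ Σ_i P[A_i] ≤ 8·p = 8·(1/6) = 4/3.
Numerically: 4/3 ≈ 1.333.
Is 4/3 < 1? NO.
Since the bound 4/3 is ≥ 1, the union bound is uninformative here; it does NOT by itself certify existence.

8·p = 4/3 ≈ 1.333; existence NOT certified by the union bound.


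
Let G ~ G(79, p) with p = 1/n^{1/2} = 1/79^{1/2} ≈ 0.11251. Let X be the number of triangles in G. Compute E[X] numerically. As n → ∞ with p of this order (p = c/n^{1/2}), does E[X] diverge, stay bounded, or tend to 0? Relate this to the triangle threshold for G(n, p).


Number of potential triangles: C(79, 3) = 79079.
Each occurs with probability p³ ≈ (0.11251)³ ≈ 1.4241619e-03.
By linearity: E[X] = C(79, 3)·p³ ≈ 79079 · 1.4241619e-03 ≈ 112.62130.
Since α = 1/2 < 1, p = c/n^{1/2} ≫ 1/n is above the triangle threshold p ~ 1/n. Asymptotically E[X] ~ (c³/6)·n^{3(1−α)} = (1³/6)·n^{1.5} → ∞; triangles are abundant w.h.p.

E[X] ≈ 112.62130; in regime p = Θ(1/n^{1/2}) E[X] diverges (above the triangle threshold p ~ 1/n).


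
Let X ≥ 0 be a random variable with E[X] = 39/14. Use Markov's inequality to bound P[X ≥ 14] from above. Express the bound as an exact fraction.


μ = E[X] = 39/14, a = 14.
Markov: P[X ≥ 14] ≤ μ/a = (39/14)/14 = 39/196.
Numerically: ≈ 0.198980.
(Since a = 14 > μ = 2.785714, the bound 39/196 is < 1 and informative.)

P[X ≥ 14] ≤ 39/196 ≈ 0.198980.


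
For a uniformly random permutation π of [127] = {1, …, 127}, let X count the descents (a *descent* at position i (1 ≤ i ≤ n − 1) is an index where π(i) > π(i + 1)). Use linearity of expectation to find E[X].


Write X = Σ X_I over i = 1, …, 126, with X_I the indicator of one descent.
There are 126 indicators.
For each fixed i, the pair (π(i), π(i+1)) is a uniformly random ordered pair of distinct values from {1, …, 127}; by symmetry P[π(i) > π(i+1)] = 1/2.
By linearity: E[X] = 126 · (1/2) = (127 − 1) · (1/2) = 63 ≈ 63.0000.

E[X] = 63 = 63.0000.


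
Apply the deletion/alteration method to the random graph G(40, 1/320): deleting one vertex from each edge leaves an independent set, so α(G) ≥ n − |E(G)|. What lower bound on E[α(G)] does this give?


E[|E(G)|] = C(40, 2)·p = 780 · (1/320) = 39/16.
E[α(G)] ≥ n − E[|E(G)|] = 40 − 39/16 = 601/16.
Numerically: ≈ 37.562.
(This is only a lower bound; the true E[α(G)] may be larger.)

E[α(G)] ≥ 601/16 ≈ 37.562.


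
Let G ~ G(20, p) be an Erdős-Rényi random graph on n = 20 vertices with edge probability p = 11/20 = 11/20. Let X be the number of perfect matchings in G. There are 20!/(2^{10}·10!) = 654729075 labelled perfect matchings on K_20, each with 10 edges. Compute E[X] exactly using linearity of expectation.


K_20 has 20!/(2^{10}·10!) = 654729075 labelled perfect matchings.
For each such perfect matching H, let X_H = 1 if all 10 edges of H are present in G. Then P[X_H = 1] = p^{10} = (11/20)^{10} = 25937424601/10240000000000.
By linearity of expectation: E[X] = Σ_H E[X_H] = 654729075 · p^{10} = 654729075 · 25937424601/10240000000000 = 679279440675798963/409600000000.
Numerically: E[X] ≈ 1.6584e+06.

E[X] = 654729075 · (11/20)^{10} = 679279440675798963/409600000000 ≈ 1.6584e+06.


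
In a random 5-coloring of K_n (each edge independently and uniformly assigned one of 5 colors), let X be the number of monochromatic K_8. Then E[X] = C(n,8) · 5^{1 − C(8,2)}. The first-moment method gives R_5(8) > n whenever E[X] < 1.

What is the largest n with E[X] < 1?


We need C(n, 8) · 5^{1 − 28} < 1, i.e. C(n, 8) < 5^{28 − 1} = 7450580596923828125.
Check values of n near the boundary:
  n = 861: C(861, 8) = 7250034996615275865; 7250034996615275865 < 7450580596923828125? YES
  n = 862: C(862, 8) = 7317951015318931845; 7317951015318931845 < 7450580596923828125? YES
  n = 863: C(863, 8) = 7386423071602617757; 7386423071602617757 < 7450580596923828125? YES
  n = 864: C(864, 8) = 7455455062926006708; 7455455062926006708 < 7450580596923828125? NO
The largest n with C(n, 8) < 7450580596923828125 is n = 863 (where E[X] = 7386423071602617757/7450580596923828125 ≈ 0.99139). Hence R_5(8) > 863, i.e. R_5(8) ≥ 864.

Largest n = 863; hence R_5(8) > 863.
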